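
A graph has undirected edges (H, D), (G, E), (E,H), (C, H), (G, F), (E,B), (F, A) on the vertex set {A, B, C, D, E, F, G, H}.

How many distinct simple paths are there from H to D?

H–D

1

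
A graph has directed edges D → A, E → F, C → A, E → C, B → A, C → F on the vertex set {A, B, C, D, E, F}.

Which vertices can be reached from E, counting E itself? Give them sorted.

A, C, E, F

Start at E.
Its neighbours: C, F.
Then their neighbours: A.
Nothing further is reachable.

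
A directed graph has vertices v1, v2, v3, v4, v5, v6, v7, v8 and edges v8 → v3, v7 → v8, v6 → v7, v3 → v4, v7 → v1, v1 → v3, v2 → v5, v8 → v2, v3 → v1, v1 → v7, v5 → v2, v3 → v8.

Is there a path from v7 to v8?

Explore from v7.
Distance 1: reach v1, v8.
Found v8.

Yes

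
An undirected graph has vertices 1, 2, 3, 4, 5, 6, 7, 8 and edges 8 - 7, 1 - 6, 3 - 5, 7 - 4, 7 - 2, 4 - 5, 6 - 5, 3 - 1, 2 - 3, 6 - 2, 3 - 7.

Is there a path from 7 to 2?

Yes

Explore from 7.
Distance 1: reach 2, 3, 4, 8.
Found 2.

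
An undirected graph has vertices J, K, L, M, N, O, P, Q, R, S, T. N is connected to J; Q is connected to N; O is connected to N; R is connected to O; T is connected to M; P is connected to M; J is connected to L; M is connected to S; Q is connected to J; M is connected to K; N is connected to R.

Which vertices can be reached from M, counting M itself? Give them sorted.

K, M, P, S, T

Start at M.
Its neighbours: K, P, S, T.
Nothing further is reachable.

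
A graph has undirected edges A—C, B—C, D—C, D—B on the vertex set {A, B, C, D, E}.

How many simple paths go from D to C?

D–B–C
D–C

2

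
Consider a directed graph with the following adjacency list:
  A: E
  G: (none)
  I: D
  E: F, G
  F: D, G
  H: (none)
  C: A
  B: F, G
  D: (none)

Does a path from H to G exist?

H has no outgoing edges, so nothing is reachable from it.

No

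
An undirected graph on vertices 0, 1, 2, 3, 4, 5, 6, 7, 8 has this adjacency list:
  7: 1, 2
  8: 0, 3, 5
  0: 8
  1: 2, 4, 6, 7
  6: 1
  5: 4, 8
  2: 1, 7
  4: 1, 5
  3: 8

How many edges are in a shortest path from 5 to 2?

3

Distance 0: 5.
Distance 1: 4, 8.
Distance 2: 0, 1, 3.
Distance 3: 2, 6, 7 — contains 2.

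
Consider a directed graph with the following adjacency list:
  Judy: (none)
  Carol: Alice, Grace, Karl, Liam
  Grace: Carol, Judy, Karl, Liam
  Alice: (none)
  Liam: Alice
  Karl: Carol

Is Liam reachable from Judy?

Judy has no outgoing edges, so nothing is reachable from it.

No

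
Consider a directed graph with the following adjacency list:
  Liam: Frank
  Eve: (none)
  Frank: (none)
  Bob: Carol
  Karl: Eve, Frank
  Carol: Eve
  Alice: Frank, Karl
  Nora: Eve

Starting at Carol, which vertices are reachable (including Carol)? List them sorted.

Carol, Eve

Start at Carol.
Its neighbours: Eve.
Nothing further is reachable.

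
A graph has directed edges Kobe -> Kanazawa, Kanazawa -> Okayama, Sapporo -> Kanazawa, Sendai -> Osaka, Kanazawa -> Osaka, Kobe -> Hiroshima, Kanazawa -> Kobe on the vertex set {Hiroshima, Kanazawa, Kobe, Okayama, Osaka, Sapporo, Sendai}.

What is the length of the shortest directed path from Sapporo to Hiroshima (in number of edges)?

3

Distance 0: Sapporo.
Distance 1: Kanazawa.
Distance 2: Kobe, Okayama, Osaka.
Distance 3: Hiroshima — contains Hiroshima.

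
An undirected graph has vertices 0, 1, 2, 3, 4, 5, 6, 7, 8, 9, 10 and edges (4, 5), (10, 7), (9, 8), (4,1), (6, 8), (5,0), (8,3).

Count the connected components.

From 0: component {0, 1, 4, 5}.
From 2: component {2}.
From 3: component {3, 6, 8, 9}.
From 7: component {7, 10}.
That's 4 components.

4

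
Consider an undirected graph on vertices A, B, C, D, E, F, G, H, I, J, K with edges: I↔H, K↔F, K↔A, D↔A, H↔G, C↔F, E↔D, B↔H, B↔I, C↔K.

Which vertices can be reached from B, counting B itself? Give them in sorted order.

Start at B.
Its neighbours: H, I.
Then their neighbours: G.
Nothing further is reachable.

B, G, H, I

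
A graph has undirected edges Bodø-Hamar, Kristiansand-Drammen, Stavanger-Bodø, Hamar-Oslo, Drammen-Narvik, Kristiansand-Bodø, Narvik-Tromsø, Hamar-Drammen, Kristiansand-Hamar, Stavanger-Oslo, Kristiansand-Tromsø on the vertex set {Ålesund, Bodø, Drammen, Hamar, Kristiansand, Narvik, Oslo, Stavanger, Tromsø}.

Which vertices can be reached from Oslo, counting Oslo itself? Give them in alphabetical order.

Start at Oslo.
Its neighbours: Hamar, Stavanger.
Then their neighbours: Bodø, Drammen, Kristiansand.
Then next layer: Narvik, Tromsø.
Nothing further is reachable.

Bodø, Drammen, Hamar, Kristiansand, Narvik, Oslo, Stavanger, Tromsø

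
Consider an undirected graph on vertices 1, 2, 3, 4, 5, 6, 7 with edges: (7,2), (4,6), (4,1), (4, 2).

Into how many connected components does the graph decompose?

From 1: component {1, 2, 4, 6, 7}.
From 3: component {3}.
From 5: component {5}.
That's 3 components.

3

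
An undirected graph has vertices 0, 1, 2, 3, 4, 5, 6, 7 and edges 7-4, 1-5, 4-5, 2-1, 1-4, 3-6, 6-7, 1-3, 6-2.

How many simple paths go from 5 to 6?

5–1–2–6
5–1–3–6
5–1–4–7–6
5–4–1–2–6
5–4–1–3–6
5–4–7–6

6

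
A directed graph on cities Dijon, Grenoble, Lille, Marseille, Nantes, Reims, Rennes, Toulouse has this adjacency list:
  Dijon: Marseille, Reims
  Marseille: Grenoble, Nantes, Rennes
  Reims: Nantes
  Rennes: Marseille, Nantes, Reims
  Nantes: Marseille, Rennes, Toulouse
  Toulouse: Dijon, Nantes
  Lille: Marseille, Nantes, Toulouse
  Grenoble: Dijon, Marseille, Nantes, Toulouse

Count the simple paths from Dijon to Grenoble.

Dijon→Marseille→Grenoble
Dijon→Reims→Nantes→Marseille→Grenoble
Dijon→Reims→Nantes→Rennes→Marseille→Grenoble

3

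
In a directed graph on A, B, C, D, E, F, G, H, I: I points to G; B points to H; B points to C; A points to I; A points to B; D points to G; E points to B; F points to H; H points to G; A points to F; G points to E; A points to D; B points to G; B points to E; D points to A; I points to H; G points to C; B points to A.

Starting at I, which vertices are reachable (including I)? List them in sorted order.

Start at I.
Its neighbours: G, H.
Then their neighbours: C, E.
Then next layer: B.
Then next layer: A.
Then next layer: D, F.
Every vertex is now reached.

A, B, C, D, E, F, G, H, I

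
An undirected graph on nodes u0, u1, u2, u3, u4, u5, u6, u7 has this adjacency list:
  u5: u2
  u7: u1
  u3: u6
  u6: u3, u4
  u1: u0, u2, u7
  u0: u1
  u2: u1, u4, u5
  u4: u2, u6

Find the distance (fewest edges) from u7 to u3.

5

Distance 0: u7.
Distance 1: u1.
Distance 2: u0, u2.
Distance 3: u4, u5.
Distance 4: u6.
Distance 5: u3 — contains u3.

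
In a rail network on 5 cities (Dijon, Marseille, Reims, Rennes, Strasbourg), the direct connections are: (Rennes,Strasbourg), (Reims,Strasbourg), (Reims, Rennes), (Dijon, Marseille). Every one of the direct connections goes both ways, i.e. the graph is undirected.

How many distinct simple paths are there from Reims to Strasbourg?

2

Reims–Rennes–Strasbourg
Reims–Strasbourg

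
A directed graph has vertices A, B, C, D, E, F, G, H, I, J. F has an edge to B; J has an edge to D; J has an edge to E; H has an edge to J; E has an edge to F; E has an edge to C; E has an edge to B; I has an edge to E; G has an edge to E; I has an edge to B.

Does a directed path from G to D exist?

Explore from G.
Distance 1: reach E.
Distance 2: reach B, C, F.
The search from G is exhausted; no directed path reaches D.

No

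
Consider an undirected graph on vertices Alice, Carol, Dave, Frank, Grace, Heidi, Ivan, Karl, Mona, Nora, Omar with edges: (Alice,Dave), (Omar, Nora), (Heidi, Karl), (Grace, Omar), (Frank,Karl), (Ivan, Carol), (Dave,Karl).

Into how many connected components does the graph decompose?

4

From Alice: component {Alice, Dave, Frank, Heidi, Karl}.
From Carol: component {Carol, Ivan}.
From Grace: component {Grace, Nora, Omar}.
From Mona: component {Mona}.
That's 4 components.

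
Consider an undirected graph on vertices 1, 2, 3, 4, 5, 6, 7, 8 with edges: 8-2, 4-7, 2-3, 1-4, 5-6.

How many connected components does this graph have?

3

From 1: component {1, 4, 7}.
From 2: component {2, 3, 8}.
From 5: component {5, 6}.
That's 3 components.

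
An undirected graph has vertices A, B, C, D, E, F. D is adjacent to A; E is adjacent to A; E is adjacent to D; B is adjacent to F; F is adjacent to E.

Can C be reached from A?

No

Explore from A.
Distance 1: reach D, E.
Distance 2: reach F.
Distance 3: reach B.
The search is exhausted without reaching C; it lies in a different component.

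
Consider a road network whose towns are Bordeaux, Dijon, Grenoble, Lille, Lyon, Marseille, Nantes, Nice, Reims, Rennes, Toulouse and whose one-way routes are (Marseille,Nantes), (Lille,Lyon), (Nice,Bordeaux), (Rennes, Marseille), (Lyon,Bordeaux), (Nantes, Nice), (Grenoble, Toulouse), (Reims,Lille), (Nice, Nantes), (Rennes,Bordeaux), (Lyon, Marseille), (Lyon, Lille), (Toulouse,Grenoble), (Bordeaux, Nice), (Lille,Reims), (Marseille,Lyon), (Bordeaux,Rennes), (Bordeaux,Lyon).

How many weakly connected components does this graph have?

From Bordeaux: component {Bordeaux, Lille, Lyon, Marseille, Nantes, Nice, Reims, Rennes}.
From Dijon: component {Dijon}.
From Grenoble: component {Grenoble, Toulouse}.
That's 3 components.

3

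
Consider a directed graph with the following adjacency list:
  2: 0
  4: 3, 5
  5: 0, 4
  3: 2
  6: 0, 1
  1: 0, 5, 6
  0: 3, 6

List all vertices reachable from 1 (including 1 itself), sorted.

Start at 1.
Its neighbours: 0, 5, 6.
Then their neighbours: 3, 4.
Then next layer: 2.
Every vertex is now reached.

0, 1, 2, 3, 4, 5, 6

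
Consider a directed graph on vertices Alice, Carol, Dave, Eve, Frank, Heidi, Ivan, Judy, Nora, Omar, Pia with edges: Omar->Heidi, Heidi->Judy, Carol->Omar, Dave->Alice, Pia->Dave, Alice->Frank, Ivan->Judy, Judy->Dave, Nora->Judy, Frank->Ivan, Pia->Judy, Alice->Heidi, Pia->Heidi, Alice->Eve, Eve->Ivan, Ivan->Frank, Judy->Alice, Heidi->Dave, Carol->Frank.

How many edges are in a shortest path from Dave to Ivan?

3

Distance 0: Dave.
Distance 1: Alice.
Distance 2: Eve, Frank, Heidi.
Distance 3: Ivan, Judy — contains Ivan.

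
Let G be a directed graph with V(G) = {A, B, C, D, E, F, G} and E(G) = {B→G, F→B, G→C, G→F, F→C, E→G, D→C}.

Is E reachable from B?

No

Explore from B.
Distance 1: reach G.
Distance 2: reach C, F.
The search from B is exhausted; no directed path reaches E.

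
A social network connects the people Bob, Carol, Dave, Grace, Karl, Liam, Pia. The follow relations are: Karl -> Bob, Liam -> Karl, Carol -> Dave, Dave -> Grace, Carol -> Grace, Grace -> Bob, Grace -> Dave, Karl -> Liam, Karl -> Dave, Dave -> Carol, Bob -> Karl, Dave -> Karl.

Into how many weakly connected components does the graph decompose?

From Bob: component {Bob, Carol, Dave, Grace, Karl, Liam}.
From Pia: component {Pia}.
That's 2 components.

2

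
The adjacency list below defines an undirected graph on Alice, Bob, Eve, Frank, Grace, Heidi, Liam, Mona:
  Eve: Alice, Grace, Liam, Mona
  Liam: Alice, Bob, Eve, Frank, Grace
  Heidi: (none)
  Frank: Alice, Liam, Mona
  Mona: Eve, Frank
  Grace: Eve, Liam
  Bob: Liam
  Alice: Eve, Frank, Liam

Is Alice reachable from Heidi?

No

Heidi has no edges, so nothing is reachable from it.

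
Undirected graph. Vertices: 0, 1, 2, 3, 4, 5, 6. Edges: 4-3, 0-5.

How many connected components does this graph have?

5

From 0: component {0, 5}.
From 1: component {1}.
From 2: component {2}.
From 3: component {3, 4}.
From 6: component {6}.
That's 5 components.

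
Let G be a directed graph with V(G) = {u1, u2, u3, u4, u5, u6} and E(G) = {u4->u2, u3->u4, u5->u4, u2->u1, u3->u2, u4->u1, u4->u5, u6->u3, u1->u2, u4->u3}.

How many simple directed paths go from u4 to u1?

3

u4→u1
u4→u2→u1
u4→u3→u2→u1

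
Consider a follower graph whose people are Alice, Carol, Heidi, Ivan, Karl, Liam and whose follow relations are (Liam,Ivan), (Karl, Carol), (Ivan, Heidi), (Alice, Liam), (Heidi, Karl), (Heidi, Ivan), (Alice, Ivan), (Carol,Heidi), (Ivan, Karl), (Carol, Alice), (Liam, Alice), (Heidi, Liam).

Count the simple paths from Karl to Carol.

1

Karl→Carol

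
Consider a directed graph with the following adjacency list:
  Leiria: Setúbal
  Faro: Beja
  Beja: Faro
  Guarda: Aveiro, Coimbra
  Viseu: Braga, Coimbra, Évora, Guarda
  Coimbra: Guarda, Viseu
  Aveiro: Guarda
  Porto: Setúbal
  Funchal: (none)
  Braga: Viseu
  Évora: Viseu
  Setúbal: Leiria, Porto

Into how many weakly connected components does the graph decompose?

From Aveiro: component {Aveiro, Braga, Coimbra, Évora, Guarda, Viseu}.
From Beja: component {Beja, Faro}.
From Funchal: component {Funchal}.
From Leiria: component {Leiria, Porto, Setúbal}.
That's 4 components.

4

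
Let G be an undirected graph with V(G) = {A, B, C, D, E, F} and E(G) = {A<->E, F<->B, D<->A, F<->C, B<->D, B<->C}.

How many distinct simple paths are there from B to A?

B–D–A

1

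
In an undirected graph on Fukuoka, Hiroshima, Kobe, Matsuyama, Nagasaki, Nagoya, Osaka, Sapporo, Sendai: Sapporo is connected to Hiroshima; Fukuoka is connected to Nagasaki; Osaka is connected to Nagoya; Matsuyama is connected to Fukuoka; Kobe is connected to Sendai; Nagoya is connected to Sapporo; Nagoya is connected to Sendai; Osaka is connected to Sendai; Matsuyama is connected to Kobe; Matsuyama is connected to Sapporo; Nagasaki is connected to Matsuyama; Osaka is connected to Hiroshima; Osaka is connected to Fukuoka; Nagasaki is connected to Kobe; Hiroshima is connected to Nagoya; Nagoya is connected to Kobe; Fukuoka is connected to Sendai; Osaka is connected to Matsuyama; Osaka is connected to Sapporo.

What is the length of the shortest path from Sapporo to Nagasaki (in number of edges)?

2

Distance 0: Sapporo.
Distance 1: Hiroshima, Matsuyama, Nagoya, Osaka.
Distance 2: Fukuoka, Kobe, Nagasaki, Sendai — contains Nagasaki.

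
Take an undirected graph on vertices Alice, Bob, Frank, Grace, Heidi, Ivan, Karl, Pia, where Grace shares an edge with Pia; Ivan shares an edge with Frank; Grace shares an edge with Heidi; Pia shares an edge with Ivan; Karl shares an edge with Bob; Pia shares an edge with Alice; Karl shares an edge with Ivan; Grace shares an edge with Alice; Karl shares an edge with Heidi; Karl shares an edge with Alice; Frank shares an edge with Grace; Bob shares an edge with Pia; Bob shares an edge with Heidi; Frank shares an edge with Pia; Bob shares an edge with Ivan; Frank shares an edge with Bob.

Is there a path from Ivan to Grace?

Yes

Explore from Ivan.
Distance 1: reach Bob, Frank, Karl, Pia.
Distance 2: reach Alice, Grace, Heidi.
Found Grace.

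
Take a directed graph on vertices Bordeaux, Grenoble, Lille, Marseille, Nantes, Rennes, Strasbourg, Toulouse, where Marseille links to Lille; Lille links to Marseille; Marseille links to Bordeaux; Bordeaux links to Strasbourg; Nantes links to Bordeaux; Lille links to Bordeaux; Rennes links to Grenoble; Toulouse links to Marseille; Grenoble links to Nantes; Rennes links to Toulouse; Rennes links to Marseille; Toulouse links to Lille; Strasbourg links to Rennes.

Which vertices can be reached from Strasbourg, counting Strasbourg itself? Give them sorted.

Bordeaux, Grenoble, Lille, Marseille, Nantes, Rennes, Strasbourg, Toulouse

Start at Strasbourg.
Its neighbours: Rennes.
Then their neighbours: Grenoble, Marseille, Toulouse.
Then next layer: Bordeaux, Lille, Nantes.
Every vertex is now reached.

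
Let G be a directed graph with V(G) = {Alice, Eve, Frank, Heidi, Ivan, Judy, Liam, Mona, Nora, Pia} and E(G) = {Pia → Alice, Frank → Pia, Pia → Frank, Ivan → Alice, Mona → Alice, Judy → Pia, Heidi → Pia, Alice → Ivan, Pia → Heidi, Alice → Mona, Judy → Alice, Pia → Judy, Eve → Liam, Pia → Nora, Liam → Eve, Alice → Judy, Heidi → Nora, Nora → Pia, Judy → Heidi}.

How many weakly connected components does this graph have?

2

From Alice: component {Alice, Frank, Heidi, Ivan, Judy, Mona, Nora, Pia}.
From Eve: component {Eve, Liam}.
That's 2 components.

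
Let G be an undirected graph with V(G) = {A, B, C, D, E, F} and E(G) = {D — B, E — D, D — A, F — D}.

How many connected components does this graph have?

2

From A: component {A, B, D, E, F}.
From C: component {C}.
That's 2 components.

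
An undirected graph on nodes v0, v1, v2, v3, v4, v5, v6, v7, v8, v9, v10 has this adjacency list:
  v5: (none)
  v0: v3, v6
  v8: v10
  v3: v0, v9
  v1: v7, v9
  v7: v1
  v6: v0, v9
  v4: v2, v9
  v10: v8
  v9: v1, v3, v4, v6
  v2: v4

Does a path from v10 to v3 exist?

Explore from v10.
Distance 1: reach v8.
The search is exhausted without reaching v3; it lies in a different component.

No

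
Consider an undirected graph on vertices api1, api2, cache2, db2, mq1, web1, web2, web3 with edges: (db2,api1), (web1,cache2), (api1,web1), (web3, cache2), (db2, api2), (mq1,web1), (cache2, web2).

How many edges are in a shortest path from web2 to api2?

Distance 0: web2.
Distance 1: cache2.
Distance 2: web1, web3.
Distance 3: api1, mq1.
Distance 4: db2.
Distance 5: api2 — contains api2.

5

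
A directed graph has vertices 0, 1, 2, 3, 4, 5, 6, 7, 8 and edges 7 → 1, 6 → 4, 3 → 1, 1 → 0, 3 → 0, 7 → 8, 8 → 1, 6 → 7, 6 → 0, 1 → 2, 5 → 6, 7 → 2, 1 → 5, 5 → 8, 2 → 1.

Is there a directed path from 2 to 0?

Explore from 2.
Distance 1: reach 1.
Distance 2: reach 0, 5.
Found 0.

Yes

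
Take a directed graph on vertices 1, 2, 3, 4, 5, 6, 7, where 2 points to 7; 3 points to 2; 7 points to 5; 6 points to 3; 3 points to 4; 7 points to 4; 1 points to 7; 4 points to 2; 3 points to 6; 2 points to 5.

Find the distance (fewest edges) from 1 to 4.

Distance 0: 1.
Distance 1: 7.
Distance 2: 4, 5 — contains 4.

2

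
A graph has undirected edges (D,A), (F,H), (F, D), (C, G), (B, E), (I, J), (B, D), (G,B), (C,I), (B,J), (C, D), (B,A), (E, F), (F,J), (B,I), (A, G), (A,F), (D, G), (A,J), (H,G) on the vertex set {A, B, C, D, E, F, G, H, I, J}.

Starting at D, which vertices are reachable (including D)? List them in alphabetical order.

Start at D.
Its neighbours: A, B, C, F, G.
Then their neighbours: E, H, I, J.
Every vertex is now reached.

A, B, C, D, E, F, G, H, I, J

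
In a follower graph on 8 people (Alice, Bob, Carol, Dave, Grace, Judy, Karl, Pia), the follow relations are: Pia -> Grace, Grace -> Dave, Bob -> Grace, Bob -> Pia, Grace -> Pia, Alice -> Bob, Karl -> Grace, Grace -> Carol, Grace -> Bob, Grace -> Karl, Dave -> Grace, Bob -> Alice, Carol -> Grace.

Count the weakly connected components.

From Alice: component {Alice, Bob, Carol, Dave, Grace, Karl, Pia}.
From Judy: component {Judy}.
That's 2 components.

2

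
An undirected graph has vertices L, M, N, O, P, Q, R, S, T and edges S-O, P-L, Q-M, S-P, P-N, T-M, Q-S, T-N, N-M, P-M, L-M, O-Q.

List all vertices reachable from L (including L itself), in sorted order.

L, M, N, O, P, Q, S, T

Start at L.
Its neighbours: M, P.
Then their neighbours: N, Q, S, T.
Then next layer: O.
Nothing further is reachable.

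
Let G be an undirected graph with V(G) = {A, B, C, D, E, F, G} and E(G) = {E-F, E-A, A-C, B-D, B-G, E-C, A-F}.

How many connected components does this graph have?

From A: component {A, C, E, F}.
From B: component {B, D, G}.
That's 2 components.

2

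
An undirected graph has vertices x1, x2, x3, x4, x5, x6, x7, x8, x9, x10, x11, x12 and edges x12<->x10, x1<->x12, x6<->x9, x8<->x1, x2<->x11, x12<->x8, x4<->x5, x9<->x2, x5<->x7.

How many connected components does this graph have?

From x1: component {x1, x8, x10, x12}.
From x2: component {x2, x6, x9, x11}.
From x3: component {x3}.
From x4: component {x4, x5, x7}.
That's 4 components.

4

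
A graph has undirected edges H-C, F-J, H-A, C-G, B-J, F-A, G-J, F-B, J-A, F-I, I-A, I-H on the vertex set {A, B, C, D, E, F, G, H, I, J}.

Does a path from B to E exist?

Explore from B.
Distance 1: reach F, J.
Distance 2: reach A, G, I.
Distance 3: reach C, H.
The search is exhausted without reaching E; it lies in a different component.

No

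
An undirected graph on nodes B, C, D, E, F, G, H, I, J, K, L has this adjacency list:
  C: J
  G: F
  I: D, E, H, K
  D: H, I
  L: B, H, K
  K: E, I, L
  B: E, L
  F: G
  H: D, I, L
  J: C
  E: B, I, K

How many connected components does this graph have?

3

From B: component {B, D, E, H, I, K, L}.
From C: component {C, J}.
From F: component {F, G}.
That's 3 components.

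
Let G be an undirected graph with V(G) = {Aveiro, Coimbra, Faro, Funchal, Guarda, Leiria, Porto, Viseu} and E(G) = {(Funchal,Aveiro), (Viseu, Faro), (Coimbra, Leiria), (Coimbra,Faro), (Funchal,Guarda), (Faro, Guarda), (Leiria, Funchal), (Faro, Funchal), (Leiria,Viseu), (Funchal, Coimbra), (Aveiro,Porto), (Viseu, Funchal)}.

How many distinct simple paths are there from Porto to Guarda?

Porto–Aveiro–Funchal–Coimbra–Faro–Guarda
Porto–Aveiro–Funchal–Coimbra–Leiria–Viseu–Faro–Guarda
Porto–Aveiro–Funchal–Faro–Guarda
Porto–Aveiro–Funchal–Guarda
Porto–Aveiro–Funchal–Leiria–Coimbra–Faro–Guarda
Porto–Aveiro–Funchal–Leiria–Viseu–Faro–Guarda
Porto–Aveiro–Funchal–Viseu–Faro–Guarda
Porto–Aveiro–Funchal–Viseu–Leiria–Coimbra–Faro–Guarda

8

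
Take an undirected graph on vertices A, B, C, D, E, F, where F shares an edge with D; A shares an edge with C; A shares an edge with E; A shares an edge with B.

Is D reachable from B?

No

Explore from B.
Distance 1: reach A.
Distance 2: reach C, E.
The search is exhausted without reaching D; it lies in a different component.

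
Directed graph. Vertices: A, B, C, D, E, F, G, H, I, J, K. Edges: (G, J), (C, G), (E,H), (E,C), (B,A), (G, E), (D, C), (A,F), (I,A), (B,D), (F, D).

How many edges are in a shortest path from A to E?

Distance 0: A.
Distance 1: F.
Distance 2: D.
Distance 3: C.
Distance 4: G.
Distance 5: E, J — contains E.

5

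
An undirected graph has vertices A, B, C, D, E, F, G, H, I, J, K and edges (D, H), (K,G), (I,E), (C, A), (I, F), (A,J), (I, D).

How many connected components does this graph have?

4

From A: component {A, C, J}.
From B: component {B}.
From D: component {D, E, F, H, I}.
From G: component {G, K}.
That's 4 components.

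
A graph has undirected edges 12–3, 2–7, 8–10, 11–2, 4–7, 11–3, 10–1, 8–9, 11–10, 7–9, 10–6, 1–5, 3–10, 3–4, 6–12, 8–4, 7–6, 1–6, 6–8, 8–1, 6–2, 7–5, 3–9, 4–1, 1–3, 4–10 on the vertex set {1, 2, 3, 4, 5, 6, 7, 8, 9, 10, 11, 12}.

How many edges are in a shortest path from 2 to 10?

2

Distance 0: 2.
Distance 1: 6, 7, 11.
Distance 2: 1, 3, 4, 5, 8, 9, 10, 12 — contains 10.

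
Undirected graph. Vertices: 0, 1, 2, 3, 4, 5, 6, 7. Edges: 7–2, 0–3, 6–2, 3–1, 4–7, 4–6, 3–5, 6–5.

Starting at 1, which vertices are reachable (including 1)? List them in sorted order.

Start at 1.
Its neighbours: 3.
Then their neighbours: 0, 5.
Then next layer: 6.
Then next layer: 2, 4.
Then next layer: 7.
Every vertex is now reached.

0, 1, 2, 3, 4, 5, 6, 7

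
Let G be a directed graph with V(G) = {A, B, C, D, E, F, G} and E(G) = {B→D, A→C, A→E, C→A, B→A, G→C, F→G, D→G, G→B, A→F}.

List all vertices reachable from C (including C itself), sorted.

Start at C.
Its neighbours: A.
Then their neighbours: E, F.
Then next layer: G.
Then next layer: B.
Then next layer: D.
Every vertex is now reached.

A, B, C, D, E, F, G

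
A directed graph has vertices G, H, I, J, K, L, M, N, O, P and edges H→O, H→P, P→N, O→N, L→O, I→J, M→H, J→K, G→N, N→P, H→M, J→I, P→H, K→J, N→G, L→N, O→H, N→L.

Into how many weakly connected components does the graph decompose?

From G: component {G, H, L, M, N, O, P}.
From I: component {I, J, K}.
That's 2 components.

2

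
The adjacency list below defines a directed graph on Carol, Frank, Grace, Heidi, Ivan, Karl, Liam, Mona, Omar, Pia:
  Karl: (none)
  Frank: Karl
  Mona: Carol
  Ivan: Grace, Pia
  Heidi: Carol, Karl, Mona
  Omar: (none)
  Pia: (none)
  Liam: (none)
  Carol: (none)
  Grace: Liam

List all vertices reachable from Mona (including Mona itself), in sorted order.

Carol, Mona

Start at Mona.
Its neighbours: Carol.
Nothing further is reachable.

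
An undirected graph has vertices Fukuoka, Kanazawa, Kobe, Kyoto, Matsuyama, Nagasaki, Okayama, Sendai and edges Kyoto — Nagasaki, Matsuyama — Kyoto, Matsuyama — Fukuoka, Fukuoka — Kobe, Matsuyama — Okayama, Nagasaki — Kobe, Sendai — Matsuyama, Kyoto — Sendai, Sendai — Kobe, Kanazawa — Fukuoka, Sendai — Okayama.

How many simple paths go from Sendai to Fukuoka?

8

Sendai–Kobe–Fukuoka
Sendai–Kobe–Nagasaki–Kyoto–Matsuyama–Fukuoka
Sendai–Kyoto–Matsuyama–Fukuoka
Sendai–Kyoto–Nagasaki–Kobe–Fukuoka
Sendai–Matsuyama–Fukuoka
Sendai–Matsuyama–Kyoto–Nagasaki–Kobe–Fukuoka
Sendai–Okayama–Matsuyama–Fukuoka
Sendai–Okayama–Matsuyama–Kyoto–Nagasaki–Kobe–Fukuoka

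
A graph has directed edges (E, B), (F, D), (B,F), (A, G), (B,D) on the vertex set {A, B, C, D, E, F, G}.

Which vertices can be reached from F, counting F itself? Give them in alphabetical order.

Start at F.
Its neighbours: D.
Nothing further is reachable.

D, F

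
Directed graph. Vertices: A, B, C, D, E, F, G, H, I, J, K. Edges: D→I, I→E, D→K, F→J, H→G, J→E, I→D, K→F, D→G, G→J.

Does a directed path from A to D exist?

A has no outgoing edges, so nothing is reachable from it.

No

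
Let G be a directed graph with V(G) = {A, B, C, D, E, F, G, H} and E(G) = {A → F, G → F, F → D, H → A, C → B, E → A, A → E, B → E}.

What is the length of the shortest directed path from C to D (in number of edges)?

Distance 0: C.
Distance 1: B.
Distance 2: E.
Distance 3: A.
Distance 4: F.
Distance 5: D — contains D.

5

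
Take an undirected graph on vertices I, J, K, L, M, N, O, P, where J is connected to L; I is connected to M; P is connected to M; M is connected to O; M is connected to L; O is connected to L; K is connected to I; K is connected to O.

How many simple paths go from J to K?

J–L–M–I–K
J–L–M–O–K
J–L–O–K
J–L–O–M–I–K

4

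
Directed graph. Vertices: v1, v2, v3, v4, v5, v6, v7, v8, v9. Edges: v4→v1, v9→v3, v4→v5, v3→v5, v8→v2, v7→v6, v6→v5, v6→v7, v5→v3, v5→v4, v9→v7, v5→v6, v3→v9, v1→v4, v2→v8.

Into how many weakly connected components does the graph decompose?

2

From v1: component {v1, v3, v4, v5, v6, v7, v9}.
From v2: component {v2, v8}.
That's 2 components.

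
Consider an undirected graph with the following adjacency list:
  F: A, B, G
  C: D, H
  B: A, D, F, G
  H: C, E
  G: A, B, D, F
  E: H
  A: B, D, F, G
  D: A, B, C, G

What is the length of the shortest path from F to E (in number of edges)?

5

Distance 0: F.
Distance 1: A, B, G.
Distance 2: D.
Distance 3: C.
Distance 4: H.
Distance 5: E — contains E.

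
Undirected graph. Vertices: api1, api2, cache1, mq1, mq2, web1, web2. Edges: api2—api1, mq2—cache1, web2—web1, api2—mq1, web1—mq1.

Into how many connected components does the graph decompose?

2

From api1: component {api1, api2, mq1, web1, web2}.
From cache1: component {cache1, mq2}.
That's 2 components.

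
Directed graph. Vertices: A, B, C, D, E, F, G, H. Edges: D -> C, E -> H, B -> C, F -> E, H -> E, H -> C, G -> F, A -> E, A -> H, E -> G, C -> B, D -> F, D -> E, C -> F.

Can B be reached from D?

Explore from D.
Distance 1: reach C, E, F.
Distance 2: reach B, G, H.
Found B.

Yes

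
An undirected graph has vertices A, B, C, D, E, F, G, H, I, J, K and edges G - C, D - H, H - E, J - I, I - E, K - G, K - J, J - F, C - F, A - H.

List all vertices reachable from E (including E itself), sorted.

Start at E.
Its neighbours: H, I.
Then their neighbours: A, D, J.
Then next layer: F, K.
Then next layer: C, G.
Nothing further is reachable.

A, C, D, E, F, G, H, I, J, K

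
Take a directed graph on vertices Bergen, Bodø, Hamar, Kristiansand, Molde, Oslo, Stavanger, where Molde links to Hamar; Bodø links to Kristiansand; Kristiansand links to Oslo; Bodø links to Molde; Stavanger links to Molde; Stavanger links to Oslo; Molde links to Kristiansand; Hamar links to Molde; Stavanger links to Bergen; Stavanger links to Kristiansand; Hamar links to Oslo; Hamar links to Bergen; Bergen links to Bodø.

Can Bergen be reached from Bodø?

Explore from Bodø.
Distance 1: reach Kristiansand, Molde.
Distance 2: reach Hamar, Oslo.
Distance 3: reach Bergen.
Found Bergen.

Yes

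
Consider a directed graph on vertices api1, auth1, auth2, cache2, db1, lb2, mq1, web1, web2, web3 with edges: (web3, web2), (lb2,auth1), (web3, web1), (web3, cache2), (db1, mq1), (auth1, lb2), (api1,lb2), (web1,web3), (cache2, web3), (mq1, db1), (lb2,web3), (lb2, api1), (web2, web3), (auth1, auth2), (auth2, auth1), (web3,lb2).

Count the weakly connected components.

From api1: component {api1, auth1, auth2, cache2, lb2, web1, web2, web3}.
From db1: component {db1, mq1}.
That's 2 components.

2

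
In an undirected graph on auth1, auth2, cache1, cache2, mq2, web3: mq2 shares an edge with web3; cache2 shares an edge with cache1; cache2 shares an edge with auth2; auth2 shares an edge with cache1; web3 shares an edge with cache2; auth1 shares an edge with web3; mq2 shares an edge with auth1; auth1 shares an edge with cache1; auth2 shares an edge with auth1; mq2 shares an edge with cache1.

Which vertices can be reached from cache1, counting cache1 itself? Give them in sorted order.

auth1, auth2, cache1, cache2, mq2, web3

Start at cache1.
Its neighbours: auth1, auth2, cache2, mq2.
Then their neighbours: web3.
Every vertex is now reached.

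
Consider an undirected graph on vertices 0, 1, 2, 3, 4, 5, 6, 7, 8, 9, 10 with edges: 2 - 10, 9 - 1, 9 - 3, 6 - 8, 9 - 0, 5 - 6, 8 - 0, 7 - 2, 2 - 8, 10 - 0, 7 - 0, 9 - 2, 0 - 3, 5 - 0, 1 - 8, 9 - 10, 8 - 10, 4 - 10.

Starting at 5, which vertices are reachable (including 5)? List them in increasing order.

0, 1, 2, 3, 4, 5, 6, 7, 8, 9, 10

Start at 5.
Its neighbours: 0, 6.
Then their neighbours: 3, 7, 8, 9, 10.
Then next layer: 1, 2, 4.
Every vertex is now reached.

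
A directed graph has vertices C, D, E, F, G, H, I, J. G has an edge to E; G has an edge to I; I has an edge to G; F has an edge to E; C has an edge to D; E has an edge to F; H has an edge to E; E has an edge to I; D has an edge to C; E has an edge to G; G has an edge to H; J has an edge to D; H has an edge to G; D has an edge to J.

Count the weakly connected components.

2

From C: component {C, D, J}.
From E: component {E, F, G, H, I}.
That's 2 components.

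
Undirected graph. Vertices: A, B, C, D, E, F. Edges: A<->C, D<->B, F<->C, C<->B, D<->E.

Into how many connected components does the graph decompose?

From A: component {A, B, C, D, E, F}.
That's 1 component.

1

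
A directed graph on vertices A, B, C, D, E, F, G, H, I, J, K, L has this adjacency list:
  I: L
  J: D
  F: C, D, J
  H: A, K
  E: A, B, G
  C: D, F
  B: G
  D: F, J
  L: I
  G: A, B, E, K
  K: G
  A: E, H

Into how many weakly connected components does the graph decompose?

3

From A: component {A, B, E, G, H, K}.
From C: component {C, D, F, J}.
From I: component {I, L}.
That's 3 components.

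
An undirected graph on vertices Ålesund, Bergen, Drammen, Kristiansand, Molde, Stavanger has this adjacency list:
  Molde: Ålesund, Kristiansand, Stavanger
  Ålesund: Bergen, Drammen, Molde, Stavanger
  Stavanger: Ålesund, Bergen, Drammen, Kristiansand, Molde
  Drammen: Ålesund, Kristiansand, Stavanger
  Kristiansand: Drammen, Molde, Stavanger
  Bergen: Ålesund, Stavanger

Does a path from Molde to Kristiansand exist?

Explore from Molde.
Distance 1: reach Ålesund, Kristiansand, Stavanger.
Found Kristiansand.

Yes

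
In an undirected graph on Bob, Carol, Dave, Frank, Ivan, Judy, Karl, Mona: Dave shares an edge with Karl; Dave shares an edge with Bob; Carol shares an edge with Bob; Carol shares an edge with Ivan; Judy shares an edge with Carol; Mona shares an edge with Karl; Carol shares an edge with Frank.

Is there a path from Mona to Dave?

Explore from Mona.
Distance 1: reach Karl.
Distance 2: reach Dave.
Found Dave.

Yes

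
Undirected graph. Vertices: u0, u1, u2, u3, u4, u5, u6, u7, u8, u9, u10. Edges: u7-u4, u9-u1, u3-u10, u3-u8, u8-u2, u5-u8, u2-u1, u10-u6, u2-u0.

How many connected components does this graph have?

From u0: component {u0, u1, u2, u3, u5, u6, u8, u9, u10}.
From u4: component {u4, u7}.
That's 2 components.

2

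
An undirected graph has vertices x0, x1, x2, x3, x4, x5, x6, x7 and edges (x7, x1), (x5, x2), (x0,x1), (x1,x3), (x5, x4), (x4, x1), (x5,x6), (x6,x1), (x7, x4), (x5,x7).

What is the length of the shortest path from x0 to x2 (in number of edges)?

Distance 0: x0.
Distance 1: x1.
Distance 2: x3, x4, x6, x7.
Distance 3: x5.
Distance 4: x2 — contains x2.

4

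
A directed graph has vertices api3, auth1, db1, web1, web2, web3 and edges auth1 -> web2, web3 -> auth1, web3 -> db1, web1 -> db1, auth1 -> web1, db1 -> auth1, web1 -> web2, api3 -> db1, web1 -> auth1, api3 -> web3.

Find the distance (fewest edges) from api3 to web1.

Distance 0: api3.
Distance 1: db1, web3.
Distance 2: auth1.
Distance 3: web1, web2 — contains web1.

3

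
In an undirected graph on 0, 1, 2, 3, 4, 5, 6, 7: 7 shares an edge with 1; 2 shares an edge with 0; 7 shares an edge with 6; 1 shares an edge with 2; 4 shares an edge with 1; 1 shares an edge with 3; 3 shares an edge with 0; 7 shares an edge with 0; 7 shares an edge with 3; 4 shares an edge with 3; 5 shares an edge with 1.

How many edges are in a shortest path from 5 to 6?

3

Distance 0: 5.
Distance 1: 1.
Distance 2: 2, 3, 4, 7.
Distance 3: 0, 6 — contains 6.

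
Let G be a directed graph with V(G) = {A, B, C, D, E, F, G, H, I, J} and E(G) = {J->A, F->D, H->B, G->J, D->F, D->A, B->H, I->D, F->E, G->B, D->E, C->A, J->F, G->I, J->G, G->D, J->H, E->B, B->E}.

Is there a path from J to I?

Explore from J.
Distance 1: reach A, F, G, H.
Distance 2: reach B, D, E, I.
Found I.

Yes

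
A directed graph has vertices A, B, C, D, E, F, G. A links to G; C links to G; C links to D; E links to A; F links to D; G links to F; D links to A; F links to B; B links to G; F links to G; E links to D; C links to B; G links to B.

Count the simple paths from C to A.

3

C→B→G→F→D→A
C→D→A
C→G→F→D→A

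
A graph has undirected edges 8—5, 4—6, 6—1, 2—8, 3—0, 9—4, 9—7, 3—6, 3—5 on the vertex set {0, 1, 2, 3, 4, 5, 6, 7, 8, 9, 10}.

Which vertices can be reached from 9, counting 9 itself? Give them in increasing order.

0, 1, 2, 3, 4, 5, 6, 7, 8, 9

Start at 9.
Its neighbours: 4, 7.
Then their neighbours: 6.
Then next layer: 1, 3.
Then next layer: 0, 5.
Then next layer: 8.
Then next layer: 2.
Nothing further is reachable.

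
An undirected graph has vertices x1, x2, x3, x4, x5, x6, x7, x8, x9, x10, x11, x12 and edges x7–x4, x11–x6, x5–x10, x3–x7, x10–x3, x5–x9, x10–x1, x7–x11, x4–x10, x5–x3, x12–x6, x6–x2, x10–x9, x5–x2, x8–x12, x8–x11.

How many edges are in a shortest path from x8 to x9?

5

Distance 0: x8.
Distance 1: x11, x12.
Distance 2: x6, x7.
Distance 3: x2, x3, x4.
Distance 4: x5, x10.
Distance 5: x1, x9 — contains x9.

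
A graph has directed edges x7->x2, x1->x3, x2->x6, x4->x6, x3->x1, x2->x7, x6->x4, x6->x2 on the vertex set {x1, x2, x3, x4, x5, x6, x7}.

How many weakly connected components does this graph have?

From x1: component {x1, x3}.
From x2: component {x2, x4, x6, x7}.
From x5: component {x5}.
That's 3 components.

3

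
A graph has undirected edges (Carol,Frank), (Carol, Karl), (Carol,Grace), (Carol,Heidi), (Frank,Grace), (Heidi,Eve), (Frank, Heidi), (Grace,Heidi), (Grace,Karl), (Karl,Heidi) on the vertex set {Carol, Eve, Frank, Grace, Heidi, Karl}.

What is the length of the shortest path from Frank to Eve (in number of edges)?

2

Distance 0: Frank.
Distance 1: Carol, Grace, Heidi.
Distance 2: Eve, Karl — contains Eve.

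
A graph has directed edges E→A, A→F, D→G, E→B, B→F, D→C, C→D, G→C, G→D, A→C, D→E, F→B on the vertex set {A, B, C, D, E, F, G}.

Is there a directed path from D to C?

Yes

Explore from D.
Distance 1: reach C, E, G.
Found C.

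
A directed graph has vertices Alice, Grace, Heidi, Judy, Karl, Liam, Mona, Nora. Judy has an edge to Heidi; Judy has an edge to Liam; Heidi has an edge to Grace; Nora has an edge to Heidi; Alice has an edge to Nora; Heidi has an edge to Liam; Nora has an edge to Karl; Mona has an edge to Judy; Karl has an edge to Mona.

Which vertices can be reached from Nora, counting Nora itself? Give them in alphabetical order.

Grace, Heidi, Judy, Karl, Liam, Mona, Nora

Start at Nora.
Its neighbours: Heidi, Karl.
Then their neighbours: Grace, Liam, Mona.
Then next layer: Judy.
Nothing further is reachable.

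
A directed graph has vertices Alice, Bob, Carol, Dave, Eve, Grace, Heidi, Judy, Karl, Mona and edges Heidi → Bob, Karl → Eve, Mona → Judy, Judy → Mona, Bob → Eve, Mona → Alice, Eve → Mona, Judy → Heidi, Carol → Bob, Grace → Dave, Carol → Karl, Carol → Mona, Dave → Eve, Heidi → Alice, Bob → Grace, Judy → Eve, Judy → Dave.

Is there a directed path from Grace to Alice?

Explore from Grace.
Distance 1: reach Dave.
Distance 2: reach Eve.
Distance 3: reach Mona.
Distance 4: reach Alice, Judy.
Found Alice.

Yes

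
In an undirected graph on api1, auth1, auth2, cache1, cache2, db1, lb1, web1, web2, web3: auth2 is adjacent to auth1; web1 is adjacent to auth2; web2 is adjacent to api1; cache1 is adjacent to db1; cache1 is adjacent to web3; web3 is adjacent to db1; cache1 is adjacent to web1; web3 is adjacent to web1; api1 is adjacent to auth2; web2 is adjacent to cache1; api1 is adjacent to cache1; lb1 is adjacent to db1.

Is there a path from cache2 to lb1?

No

cache2 has no edges, so nothing is reachable from it.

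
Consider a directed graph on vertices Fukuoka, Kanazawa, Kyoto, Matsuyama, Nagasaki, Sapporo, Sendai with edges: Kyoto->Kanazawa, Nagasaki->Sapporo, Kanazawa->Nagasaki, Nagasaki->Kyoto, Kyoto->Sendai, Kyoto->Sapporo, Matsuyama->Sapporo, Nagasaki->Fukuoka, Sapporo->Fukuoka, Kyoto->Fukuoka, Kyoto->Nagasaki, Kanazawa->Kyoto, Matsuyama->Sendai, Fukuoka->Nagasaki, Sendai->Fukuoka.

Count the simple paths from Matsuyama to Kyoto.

Matsuyama→Sapporo→Fukuoka→Nagasaki→Kyoto
Matsuyama→Sendai→Fukuoka→Nagasaki→Kyoto

2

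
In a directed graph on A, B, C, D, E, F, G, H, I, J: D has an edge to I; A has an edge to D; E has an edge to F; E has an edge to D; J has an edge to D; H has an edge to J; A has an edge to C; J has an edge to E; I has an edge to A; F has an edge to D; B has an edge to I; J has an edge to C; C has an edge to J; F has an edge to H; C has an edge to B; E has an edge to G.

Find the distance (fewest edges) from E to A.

Distance 0: E.
Distance 1: D, F, G.
Distance 2: H, I.
Distance 3: A, J — contains A.

3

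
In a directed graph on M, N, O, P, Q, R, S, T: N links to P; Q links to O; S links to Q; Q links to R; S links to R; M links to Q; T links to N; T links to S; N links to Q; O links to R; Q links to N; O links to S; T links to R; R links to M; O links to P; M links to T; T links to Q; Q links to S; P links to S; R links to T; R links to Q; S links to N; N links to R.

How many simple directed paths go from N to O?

N→P→S→Q→O
N→P→S→R→M→Q→O
N→P→S→R→M→T→Q→O
N→P→S→R→Q→O
N→P→S→R→T→Q→O
N→Q→O
N→R→M→Q→O
N→R→M→T→Q→O
N→R→M→T→S→Q→O
N→R→Q→O
N→R→T→Q→O
N→R→T→S→Q→O

12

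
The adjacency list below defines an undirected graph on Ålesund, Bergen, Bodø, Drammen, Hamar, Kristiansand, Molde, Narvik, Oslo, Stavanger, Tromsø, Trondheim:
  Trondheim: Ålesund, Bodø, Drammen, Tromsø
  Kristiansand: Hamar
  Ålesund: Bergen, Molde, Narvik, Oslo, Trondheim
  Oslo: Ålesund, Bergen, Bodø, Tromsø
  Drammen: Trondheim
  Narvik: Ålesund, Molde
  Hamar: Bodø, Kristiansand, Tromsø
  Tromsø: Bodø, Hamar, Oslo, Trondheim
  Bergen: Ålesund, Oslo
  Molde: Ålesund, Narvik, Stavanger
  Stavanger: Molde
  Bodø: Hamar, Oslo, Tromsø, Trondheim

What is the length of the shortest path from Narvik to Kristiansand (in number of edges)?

Distance 0: Narvik.
Distance 1: Ålesund, Molde.
Distance 2: Bergen, Oslo, Stavanger, Trondheim.
Distance 3: Bodø, Drammen, Tromsø.
Distance 4: Hamar.
Distance 5: Kristiansand — contains Kristiansand.

5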